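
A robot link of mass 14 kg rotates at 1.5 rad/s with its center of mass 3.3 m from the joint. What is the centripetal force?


F = m * omega^2 * r
= 14 * 1.5^2 * 3.3
= 14 * 2.25 * 3.3
= 103.95 N


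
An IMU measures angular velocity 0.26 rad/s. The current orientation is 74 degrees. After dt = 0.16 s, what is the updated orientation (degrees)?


delta_theta = w * dt = 0.26 * 0.16 = 0.0416 rad
= 2.3835 deg
theta_new = 74 + 2.3835 = 76.3835 deg


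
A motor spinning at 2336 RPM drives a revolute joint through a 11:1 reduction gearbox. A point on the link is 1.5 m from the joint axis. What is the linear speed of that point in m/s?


omega_motor = 2336 * 2*pi/60 = 244.6253 rad/s
omega_joint = omega_motor / 11 = 22.2387 rad/s
v = omega_joint * r = 22.2387 * 1.5
= 33.358 m/s


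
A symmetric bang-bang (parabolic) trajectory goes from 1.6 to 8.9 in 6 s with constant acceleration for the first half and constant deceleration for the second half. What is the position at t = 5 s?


Symmetric rest-to-rest: each phase covers (pf-p0)/2 in time T/2. 0.5*a*(T/2)^2 = (pf-p0)/2 => a = 4*(pf-p0)/T^2
a = 4*(8.9-1.6)/6^2 = 0.8111
t = 5 is in the deceleration phase (t > T/2).
p = pf - 0.5*a*(T-t)^2 = 8.9 - 0.5*0.8111*1^2
= 8.4944


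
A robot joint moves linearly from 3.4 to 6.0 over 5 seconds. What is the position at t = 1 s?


s = t/T = 1/5 = 0.2
p(t) = p0 + (pf-p0)*s
= 3.4 + (6.0 - 3.4) * 0.2
= 3.92


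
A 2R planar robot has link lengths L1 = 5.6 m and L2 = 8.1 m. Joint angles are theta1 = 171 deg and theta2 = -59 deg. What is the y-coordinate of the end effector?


Convert angles to radians: theta1 = 2.9845, theta2 = -1.0297
y = L1*sin(theta1) + L2*sin(theta1+theta2)
y = 0.876 + 7.5102
y = 8.3862


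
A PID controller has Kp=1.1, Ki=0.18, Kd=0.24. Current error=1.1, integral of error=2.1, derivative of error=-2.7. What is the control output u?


u = Kp*e + Ki*int(e) + Kd*de/dt
= 1.1*1.1 + 0.18*2.1 + 0.24*(-2.7)
= 1.21 + 0.378 + -0.648
= 0.94


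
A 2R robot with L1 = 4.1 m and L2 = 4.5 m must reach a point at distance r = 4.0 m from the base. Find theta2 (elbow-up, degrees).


cos(theta2) = (r^2 - L1^2 - L2^2) / (2*L1*L2)
cos(theta2) = (16.0 - 16.81 - 20.25) / 36.9
cos(theta2) = -0.570732
theta2 = 124.8013 degrees


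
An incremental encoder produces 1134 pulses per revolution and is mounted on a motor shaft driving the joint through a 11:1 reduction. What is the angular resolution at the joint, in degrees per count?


counts per rev = 1134
effective counts at joint = 1134 * 11 = 12474
resolution = 360 / 12474
= 0.0289 deg/count


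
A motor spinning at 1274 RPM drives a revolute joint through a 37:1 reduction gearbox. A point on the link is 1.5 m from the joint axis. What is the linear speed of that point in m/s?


omega_motor = 1274 * 2*pi/60 = 133.413 rad/s
omega_joint = omega_motor / 37 = 3.6058 rad/s
v = omega_joint * r = 3.6058 * 1.5
= 5.4086 m/s


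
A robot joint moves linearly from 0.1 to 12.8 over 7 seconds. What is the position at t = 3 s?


s = t/T = 3/7 = 0.4286
p(t) = p0 + (pf-p0)*s
= 0.1 + (12.8 - 0.1) * 0.4286
= 5.5429


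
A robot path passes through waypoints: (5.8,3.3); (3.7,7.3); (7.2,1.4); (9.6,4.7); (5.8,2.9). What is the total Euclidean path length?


Segment lengths:
  seg1 = sqrt((-2.1)^2 + (4.0)^2) = 4.5177
  seg2 = sqrt((3.5)^2 + (-5.9)^2) = 6.86
  seg3 = sqrt((2.4)^2 + (3.3)^2) = 4.0804
  seg4 = sqrt((-3.8)^2 + (-1.8)^2) = 4.2048
Total = 19.663


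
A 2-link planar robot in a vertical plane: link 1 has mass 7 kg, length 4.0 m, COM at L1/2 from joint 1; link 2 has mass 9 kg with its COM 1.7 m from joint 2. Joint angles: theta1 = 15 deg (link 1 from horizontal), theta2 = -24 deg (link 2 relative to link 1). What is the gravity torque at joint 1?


Horizontal distance from joint 1 to link-1 COM:
  x_c1 = (L1/2)*cos(t1) = 2.0 * 0.9659 = 1.9319 m
Horizontal distance from joint 1 to link-2 COM:
  x_c2 = L1*cos(t1) + Lc2*cos(t1+t2)
       = 4.0*0.9659 + 1.7*0.9877 = 5.5428 m
tau1 = m1*g*x_c1 + m2*g*x_c2
     = 7*9.81*1.9319 + 9*9.81*5.5428
     = 132.6603 + 489.3715
     = 622.0317 Nm


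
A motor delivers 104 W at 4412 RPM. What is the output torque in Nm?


omega = 4412 * 2*pi/60 = 462.0236 rad/s
tau = P / omega = 104 / 462.0236
= 0.2251 Nm


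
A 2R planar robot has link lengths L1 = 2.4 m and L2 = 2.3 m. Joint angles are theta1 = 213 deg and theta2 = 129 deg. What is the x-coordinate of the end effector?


Convert angles to radians: theta1 = 3.7176, theta2 = 2.2515
x = L1*cos(theta1) + L2*cos(theta1+theta2)
x = -2.0128 + 2.1874
x = 0.1746


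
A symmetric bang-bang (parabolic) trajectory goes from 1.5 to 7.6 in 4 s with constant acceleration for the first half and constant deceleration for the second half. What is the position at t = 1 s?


Symmetric rest-to-rest: each phase covers (pf-p0)/2 in time T/2. 0.5*a*(T/2)^2 = (pf-p0)/2 => a = 4*(pf-p0)/T^2
a = 4*(7.6-1.5)/4^2 = 1.525
t = 1 is in the acceleration phase (t <= T/2).
p = p0 + 0.5*a*t^2 = 1.5 + 0.5*1.525*1^2
= 2.2625


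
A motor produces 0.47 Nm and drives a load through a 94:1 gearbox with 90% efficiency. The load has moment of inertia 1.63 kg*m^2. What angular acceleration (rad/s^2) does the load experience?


tau_out = tau_motor * N * eta
= 0.47 * 94 * 0.9 = 39.762 Nm
alpha = tau_out / I = 39.762 / 1.63
= 24.3939 rad/s^2


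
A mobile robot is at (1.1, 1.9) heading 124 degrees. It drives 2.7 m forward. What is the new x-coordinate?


x_new = x0 + d*cos(theta)
= 1.1 + 2.7*cos(124)
= 1.1 + -1.5098
= -0.4098


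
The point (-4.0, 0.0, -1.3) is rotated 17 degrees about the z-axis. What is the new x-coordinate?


Rotation about z-axis: x' = x*cos(theta) - y*sin(theta)
= -4.0 * 0.9563 - 0.0 * 0.2924
= -3.8252


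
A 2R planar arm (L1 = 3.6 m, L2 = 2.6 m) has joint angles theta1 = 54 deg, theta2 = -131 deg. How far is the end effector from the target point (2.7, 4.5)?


End effector via forward kinematics:
x = L1*cos(t1) + L2*cos(t1+t2) = 2.7009
y = L1*sin(t1) + L2*sin(t1+t2) = 0.3791
Distance to target:
d = sqrt((2.7 - 2.7009)^2 + (4.5 - 0.3791)^2)
= sqrt(0.0 + 16.9818)
= 4.1209 m


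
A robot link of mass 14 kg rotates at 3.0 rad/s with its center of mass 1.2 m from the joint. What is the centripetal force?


F = m * omega^2 * r
= 14 * 3.0^2 * 1.2
= 14 * 9.0 * 1.2
= 151.2 N


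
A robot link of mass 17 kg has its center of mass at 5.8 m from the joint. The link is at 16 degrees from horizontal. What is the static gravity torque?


tau = m*g*L*cos(angle)
= 17 * 9.81 * 5.8 * cos(16 deg)
= 17 * 9.81 * 5.8 * 0.9613
= 929.7958 Nm


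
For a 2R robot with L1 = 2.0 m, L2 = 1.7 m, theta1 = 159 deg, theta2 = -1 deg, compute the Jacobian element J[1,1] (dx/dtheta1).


J[1,1] = -L1*sin(t1) - L2*sin(t1+t2)
= -2.0*sin(159) - 1.7*sin(158)
= -1.3536


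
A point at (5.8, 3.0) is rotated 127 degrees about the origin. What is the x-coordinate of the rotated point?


x' = x*cos(theta) - y*sin(theta)
cos(127 deg) = -0.6018, sin(127 deg) = 0.7986
x' = 5.8 * -0.6018 - 3.0 * 0.7986
= -3.4905 - 2.3959
= -5.8864


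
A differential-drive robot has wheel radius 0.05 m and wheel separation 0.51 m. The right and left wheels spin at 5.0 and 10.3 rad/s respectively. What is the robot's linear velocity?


vR = r*wR = 0.05*5.0 = 0.25 m/s
vL = r*wL = 0.05*10.3 = 0.515 m/s
v = (vR+vL)/2 = 0.3825 m/s
omega = (vR-vL)/L = -0.5196 rad/s
linear velocity = 0.3825 m/s


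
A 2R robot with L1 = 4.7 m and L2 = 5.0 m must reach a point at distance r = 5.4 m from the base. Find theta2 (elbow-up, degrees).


cos(theta2) = (r^2 - L1^2 - L2^2) / (2*L1*L2)
cos(theta2) = (29.16 - 22.09 - 25.0) / 47.0
cos(theta2) = -0.381489
theta2 = 112.426 degrees


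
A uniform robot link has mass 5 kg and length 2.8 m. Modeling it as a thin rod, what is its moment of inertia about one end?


I = (1/3) * m * L^2
= (1/3) * 5 * 2.8^2
= 0.333333 * 5 * 7.84
= 13.0667 kg*m^2


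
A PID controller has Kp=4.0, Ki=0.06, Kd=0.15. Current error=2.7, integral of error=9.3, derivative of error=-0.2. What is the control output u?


u = Kp*e + Ki*int(e) + Kd*de/dt
= 4.0*2.7 + 0.06*9.3 + 0.15*(-0.2)
= 10.8 + 0.558 + -0.03
= 11.328


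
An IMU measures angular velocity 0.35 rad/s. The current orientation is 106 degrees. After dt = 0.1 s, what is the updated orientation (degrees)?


delta_theta = w * dt = 0.35 * 0.1 = 0.035 rad
= 2.0054 deg
theta_new = 106 + 2.0054 = 108.0054 deg


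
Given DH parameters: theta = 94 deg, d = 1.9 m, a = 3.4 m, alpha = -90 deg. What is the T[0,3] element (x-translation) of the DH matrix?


T[0,3] = a * cos(theta)
= 3.4 * cos(94 deg)
= 3.4 * -0.0698
= -0.2372


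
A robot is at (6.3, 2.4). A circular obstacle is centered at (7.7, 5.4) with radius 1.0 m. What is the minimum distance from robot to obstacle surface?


center_dist = sqrt((6.3-7.7)^2 + (2.4-5.4)^2)
= sqrt(1.96 + 9.0)
= 3.3106
min_dist = center_dist - radius = 3.3106 - 1.0 = 2.3106 m


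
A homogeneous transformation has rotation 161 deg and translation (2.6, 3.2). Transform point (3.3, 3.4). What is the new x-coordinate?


x' = cos(theta)*px - sin(theta)*py + tx
= -0.9455*3.3 - 0.3256*3.4 + 2.6
= -1.6271


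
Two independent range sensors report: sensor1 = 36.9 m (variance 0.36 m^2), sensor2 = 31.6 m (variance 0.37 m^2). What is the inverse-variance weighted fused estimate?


w1 = (1/var1) / (1/var1 + 1/var2)
   = 2.7778 / (2.7778 + 2.7027) = 0.5068
w2 = 1 - w1 = 0.4932
fused = w1*s1 + w2*s2 = 18.7027 + 15.5836
= 34.2863 m


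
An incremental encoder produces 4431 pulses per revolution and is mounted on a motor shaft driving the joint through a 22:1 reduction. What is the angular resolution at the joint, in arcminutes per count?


counts per rev = 4431
effective counts at joint = 4431 * 22 = 97482
resolution = 360*60 / 97482
= 0.2216 arcmin/count


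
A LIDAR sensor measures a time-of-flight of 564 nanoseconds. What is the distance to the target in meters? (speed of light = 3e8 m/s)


tof = 564 ns = 5.64e-07 s
dist = c * tof / 2
= 3e8 * 5.64e-07 / 2
= 84.6 m


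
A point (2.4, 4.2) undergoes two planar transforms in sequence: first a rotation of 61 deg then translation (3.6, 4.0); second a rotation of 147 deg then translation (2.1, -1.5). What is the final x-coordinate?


After transform 1:
x1 = cos(61)*2.4 - sin(61)*4.2 + 3.6 = 1.0901
y1 = sin(61)*2.4 + cos(61)*4.2 + 4.0 = 8.1353
After transform 2:
x2 = cos(147)*1.0901 - sin(147)*8.1353 + 2.1
= -3.2451


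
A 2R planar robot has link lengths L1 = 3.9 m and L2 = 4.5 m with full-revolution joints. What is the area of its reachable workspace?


r_max = L1 + L2 = 8.4 m
r_min = |L1 - L2| = 0.6 m
Area = pi*(r_max^2 - r_min^2)
= pi*(70.56 - 0.36)
= pi * 70.2
= 220.5398 m^2


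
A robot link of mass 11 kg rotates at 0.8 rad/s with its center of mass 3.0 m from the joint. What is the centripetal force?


F = m * omega^2 * r
= 11 * 0.8^2 * 3.0
= 11 * 0.64 * 3.0
= 21.12 N


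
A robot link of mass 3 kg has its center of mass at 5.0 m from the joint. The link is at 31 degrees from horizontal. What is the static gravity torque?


tau = m*g*L*cos(angle)
= 3 * 9.81 * 5.0 * cos(31 deg)
= 3 * 9.81 * 5.0 * 0.8572
= 126.1322 Nm


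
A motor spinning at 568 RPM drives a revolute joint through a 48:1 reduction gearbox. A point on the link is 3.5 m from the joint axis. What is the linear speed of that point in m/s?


omega_motor = 568 * 2*pi/60 = 59.4808 rad/s
omega_joint = omega_motor / 48 = 1.2392 rad/s
v = omega_joint * r = 1.2392 * 3.5
= 4.3371 m/s


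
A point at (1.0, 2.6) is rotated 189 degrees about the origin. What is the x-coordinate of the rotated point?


x' = x*cos(theta) - y*sin(theta)
cos(189 deg) = -0.9877, sin(189 deg) = -0.1564
x' = 1.0 * -0.9877 - 2.6 * -0.1564
= -0.9877 - -0.4067
= -0.581


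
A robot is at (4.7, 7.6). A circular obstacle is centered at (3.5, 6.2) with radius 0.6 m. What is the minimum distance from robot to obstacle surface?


center_dist = sqrt((4.7-3.5)^2 + (7.6-6.2)^2)
= sqrt(1.44 + 1.96)
= 1.8439
min_dist = center_dist - radius = 1.8439 - 0.6 = 1.2439 m


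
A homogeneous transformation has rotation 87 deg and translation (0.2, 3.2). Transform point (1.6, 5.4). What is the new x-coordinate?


x' = cos(theta)*px - sin(theta)*py + tx
= 0.0523*1.6 - 0.9986*5.4 + 0.2
= -5.1089


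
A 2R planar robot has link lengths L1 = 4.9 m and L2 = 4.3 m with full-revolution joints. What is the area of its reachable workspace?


r_max = L1 + L2 = 9.2 m
r_min = |L1 - L2| = 0.6 m
Area = pi*(r_max^2 - r_min^2)
= pi*(84.64 - 0.36)
= pi * 84.28
= 264.7734 m^2


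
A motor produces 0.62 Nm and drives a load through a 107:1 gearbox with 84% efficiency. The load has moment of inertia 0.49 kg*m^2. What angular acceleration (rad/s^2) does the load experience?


tau_out = tau_motor * N * eta
= 0.62 * 107 * 0.84 = 55.7256 Nm
alpha = tau_out / I = 55.7256 / 0.49
= 113.7257 rad/s^2


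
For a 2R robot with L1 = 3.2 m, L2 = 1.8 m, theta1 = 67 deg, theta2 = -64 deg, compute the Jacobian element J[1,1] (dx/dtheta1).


J[1,1] = -L1*sin(t1) - L2*sin(t1+t2)
= -3.2*sin(67) - 1.8*sin(3)
= -3.0398


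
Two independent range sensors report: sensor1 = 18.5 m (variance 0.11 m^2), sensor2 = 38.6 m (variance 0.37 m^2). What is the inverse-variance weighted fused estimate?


w1 = (1/var1) / (1/var1 + 1/var2)
   = 9.0909 / (9.0909 + 2.7027) = 0.7708
w2 = 1 - w1 = 0.2292
fused = w1*s1 + w2*s2 = 14.2604 + 8.8458
= 23.1063 m


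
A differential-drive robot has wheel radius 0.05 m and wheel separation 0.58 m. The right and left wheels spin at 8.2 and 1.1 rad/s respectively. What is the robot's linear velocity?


vR = r*wR = 0.05*8.2 = 0.41 m/s
vL = r*wL = 0.05*1.1 = 0.055 m/s
v = (vR+vL)/2 = 0.2325 m/s
omega = (vR-vL)/L = 0.6121 rad/s
linear velocity = 0.2325 m/s


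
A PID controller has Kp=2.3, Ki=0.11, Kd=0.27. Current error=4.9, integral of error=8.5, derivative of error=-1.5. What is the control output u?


u = Kp*e + Ki*int(e) + Kd*de/dt
= 2.3*4.9 + 0.11*8.5 + 0.27*(-1.5)
= 11.27 + 0.935 + -0.405
= 11.8


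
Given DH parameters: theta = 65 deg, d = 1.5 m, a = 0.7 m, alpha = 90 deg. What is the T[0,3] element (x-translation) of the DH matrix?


T[0,3] = a * cos(theta)
= 0.7 * cos(65 deg)
= 0.7 * 0.4226
= 0.2958


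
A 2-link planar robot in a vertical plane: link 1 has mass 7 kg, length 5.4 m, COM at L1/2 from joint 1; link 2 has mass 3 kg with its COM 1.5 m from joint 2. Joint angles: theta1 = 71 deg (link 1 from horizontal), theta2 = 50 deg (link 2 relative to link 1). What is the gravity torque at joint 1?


Horizontal distance from joint 1 to link-1 COM:
  x_c1 = (L1/2)*cos(t1) = 2.7 * 0.3256 = 0.879 m
Horizontal distance from joint 1 to link-2 COM:
  x_c2 = L1*cos(t1) + Lc2*cos(t1+t2)
       = 5.4*0.3256 + 1.5*-0.515 = 0.9855 m
tau1 = m1*g*x_c1 + m2*g*x_c2
     = 7*9.81*0.879 + 3*9.81*0.9855
     = 60.3633 + 29.0036
     = 89.3669 Nm


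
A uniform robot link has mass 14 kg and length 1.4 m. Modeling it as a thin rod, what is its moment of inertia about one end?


I = (1/3) * m * L^2
= (1/3) * 14 * 1.4^2
= 0.333333 * 14 * 1.96
= 9.1467 kg*m^2


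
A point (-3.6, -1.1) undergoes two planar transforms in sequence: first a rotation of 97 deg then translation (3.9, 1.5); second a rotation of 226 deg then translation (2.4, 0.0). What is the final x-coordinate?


After transform 1:
x1 = cos(97)*-3.6 - sin(97)*-1.1 + 3.9 = 5.4305
y1 = sin(97)*-3.6 + cos(97)*-1.1 + 1.5 = -1.9391
After transform 2:
x2 = cos(226)*5.4305 - sin(226)*-1.9391 + 2.4
= -2.7672


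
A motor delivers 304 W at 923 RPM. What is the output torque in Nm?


omega = 923 * 2*pi/60 = 96.6563 rad/s
tau = P / omega = 304 / 96.6563
= 3.1452 Nm


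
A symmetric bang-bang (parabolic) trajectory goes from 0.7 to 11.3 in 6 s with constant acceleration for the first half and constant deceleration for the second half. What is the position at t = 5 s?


Symmetric rest-to-rest: each phase covers (pf-p0)/2 in time T/2. 0.5*a*(T/2)^2 = (pf-p0)/2 => a = 4*(pf-p0)/T^2
a = 4*(11.3-0.7)/6^2 = 1.1778
t = 5 is in the deceleration phase (t > T/2).
p = pf - 0.5*a*(T-t)^2 = 11.3 - 0.5*1.1778*1^2
= 10.7111


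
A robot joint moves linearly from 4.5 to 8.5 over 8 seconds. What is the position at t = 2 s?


s = t/T = 2/8 = 0.25
p(t) = p0 + (pf-p0)*s
= 4.5 + (8.5 - 4.5) * 0.25
= 5.5


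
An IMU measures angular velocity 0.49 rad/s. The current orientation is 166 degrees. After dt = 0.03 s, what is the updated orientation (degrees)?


delta_theta = w * dt = 0.49 * 0.03 = 0.0147 rad
= 0.8422 deg
theta_new = 166 + 0.8422 = 166.8422 deg


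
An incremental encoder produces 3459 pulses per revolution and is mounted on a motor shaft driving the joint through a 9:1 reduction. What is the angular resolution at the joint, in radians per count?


counts per rev = 3459
effective counts at joint = 3459 * 9 = 31131
resolution = 2*pi / 31131
= 2.0183e-04 rad/count


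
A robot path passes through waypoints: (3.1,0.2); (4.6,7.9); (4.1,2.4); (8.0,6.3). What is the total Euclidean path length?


Segment lengths:
  seg1 = sqrt((1.5)^2 + (7.7)^2) = 7.8447
  seg2 = sqrt((-0.5)^2 + (-5.5)^2) = 5.5227
  seg3 = sqrt((3.9)^2 + (3.9)^2) = 5.5154
Total = 18.8829


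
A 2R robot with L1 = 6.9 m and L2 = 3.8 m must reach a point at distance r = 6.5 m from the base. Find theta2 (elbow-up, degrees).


cos(theta2) = (r^2 - L1^2 - L2^2) / (2*L1*L2)
cos(theta2) = (42.25 - 47.61 - 14.44) / 52.44
cos(theta2) = -0.377574
theta2 = 112.1835 degrees


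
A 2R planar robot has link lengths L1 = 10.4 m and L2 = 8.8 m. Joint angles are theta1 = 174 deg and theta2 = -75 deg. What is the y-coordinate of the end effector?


Convert angles to radians: theta1 = 3.0369, theta2 = -1.309
y = L1*sin(theta1) + L2*sin(theta1+theta2)
y = 1.0871 + 8.6917
y = 9.7788


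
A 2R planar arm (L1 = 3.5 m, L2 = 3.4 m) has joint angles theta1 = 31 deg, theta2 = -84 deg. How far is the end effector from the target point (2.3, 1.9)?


End effector via forward kinematics:
x = L1*cos(t1) + L2*cos(t1+t2) = 5.0463
y = L1*sin(t1) + L2*sin(t1+t2) = -0.9127
Distance to target:
d = sqrt((2.3 - 5.0463)^2 + (1.9 - -0.9127)^2)
= sqrt(7.5419 + 7.9114)
= 3.9311 m


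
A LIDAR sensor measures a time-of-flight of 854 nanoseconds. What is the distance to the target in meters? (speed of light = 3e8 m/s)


tof = 854 ns = 8.54e-07 s
dist = c * tof / 2
= 3e8 * 8.54e-07 / 2
= 128.1 m


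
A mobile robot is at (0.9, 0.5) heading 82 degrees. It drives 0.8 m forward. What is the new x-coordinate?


x_new = x0 + d*cos(theta)
= 0.9 + 0.8*cos(82)
= 0.9 + 0.1113
= 1.0113


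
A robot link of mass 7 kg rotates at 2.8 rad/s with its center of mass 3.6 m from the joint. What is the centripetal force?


F = m * omega^2 * r
= 7 * 2.8^2 * 3.6
= 7 * 7.84 * 3.6
= 197.568 N


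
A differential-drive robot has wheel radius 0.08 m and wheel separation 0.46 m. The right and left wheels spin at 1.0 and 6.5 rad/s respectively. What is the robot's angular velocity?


vR = r*wR = 0.08*1.0 = 0.08 m/s
vL = r*wL = 0.08*6.5 = 0.52 m/s
v = (vR+vL)/2 = 0.3 m/s
omega = (vR-vL)/L = -0.9565 rad/s
angular velocity = -0.9565 rad/s


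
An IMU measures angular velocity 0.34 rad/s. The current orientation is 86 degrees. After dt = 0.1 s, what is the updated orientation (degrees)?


delta_theta = w * dt = 0.34 * 0.1 = 0.034 rad
= 1.9481 deg
theta_new = 86 + 1.9481 = 87.9481 deg


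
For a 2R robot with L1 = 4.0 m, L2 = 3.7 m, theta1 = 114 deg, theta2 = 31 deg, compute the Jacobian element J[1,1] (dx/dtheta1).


J[1,1] = -L1*sin(t1) - L2*sin(t1+t2)
= -4.0*sin(114) - 3.7*sin(145)
= -5.7764


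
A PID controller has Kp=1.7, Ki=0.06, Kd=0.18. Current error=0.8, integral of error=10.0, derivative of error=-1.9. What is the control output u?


u = Kp*e + Ki*int(e) + Kd*de/dt
= 1.7*0.8 + 0.06*10.0 + 0.18*(-1.9)
= 1.36 + 0.6 + -0.342
= 1.618


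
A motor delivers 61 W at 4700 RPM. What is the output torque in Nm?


omega = 4700 * 2*pi/60 = 492.1828 rad/s
tau = P / omega = 61 / 492.1828
= 0.1239 Nm


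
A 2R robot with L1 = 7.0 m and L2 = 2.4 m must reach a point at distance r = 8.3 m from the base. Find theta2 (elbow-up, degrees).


cos(theta2) = (r^2 - L1^2 - L2^2) / (2*L1*L2)
cos(theta2) = (68.89 - 49.0 - 5.76) / 33.6
cos(theta2) = 0.420536
theta2 = 65.1316 degrees


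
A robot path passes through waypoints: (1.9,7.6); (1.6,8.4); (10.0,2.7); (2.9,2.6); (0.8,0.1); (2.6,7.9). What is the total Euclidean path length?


Segment lengths:
  seg1 = sqrt((-0.3)^2 + (0.8)^2) = 0.8544
  seg2 = sqrt((8.4)^2 + (-5.7)^2) = 10.1514
  seg3 = sqrt((-7.1)^2 + (-0.1)^2) = 7.1007
  seg4 = sqrt((-2.1)^2 + (-2.5)^2) = 3.265
  seg5 = sqrt((1.8)^2 + (7.8)^2) = 8.005
Total = 29.3764


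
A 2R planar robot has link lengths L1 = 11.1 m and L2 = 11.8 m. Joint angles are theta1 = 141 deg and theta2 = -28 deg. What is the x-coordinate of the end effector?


Convert angles to radians: theta1 = 2.4609, theta2 = -0.4887
x = L1*cos(theta1) + L2*cos(theta1+theta2)
x = -8.6263 + -4.6106
x = -13.2369


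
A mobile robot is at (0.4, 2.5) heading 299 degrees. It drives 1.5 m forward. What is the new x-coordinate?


x_new = x0 + d*cos(theta)
= 0.4 + 1.5*cos(299)
= 0.4 + 0.7272
= 1.1272


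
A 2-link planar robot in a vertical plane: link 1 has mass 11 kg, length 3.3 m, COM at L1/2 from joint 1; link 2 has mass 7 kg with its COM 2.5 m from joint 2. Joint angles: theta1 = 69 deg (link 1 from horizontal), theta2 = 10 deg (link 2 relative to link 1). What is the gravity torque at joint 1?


Horizontal distance from joint 1 to link-1 COM:
  x_c1 = (L1/2)*cos(t1) = 1.65 * 0.3584 = 0.5913 m
Horizontal distance from joint 1 to link-2 COM:
  x_c2 = L1*cos(t1) + Lc2*cos(t1+t2)
       = 3.3*0.3584 + 2.5*0.1908 = 1.6596 m
tau1 = m1*g*x_c1 + m2*g*x_c2
     = 11*9.81*0.5913 + 7*9.81*1.6596
     = 63.808 + 113.9673
     = 177.7752 Nm


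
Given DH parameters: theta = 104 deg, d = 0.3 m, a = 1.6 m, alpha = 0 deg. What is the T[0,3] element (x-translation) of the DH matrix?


T[0,3] = a * cos(theta)
= 1.6 * cos(104 deg)
= 1.6 * -0.2419
= -0.3871


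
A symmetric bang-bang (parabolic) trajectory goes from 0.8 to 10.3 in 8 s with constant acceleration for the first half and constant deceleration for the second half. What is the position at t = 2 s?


Symmetric rest-to-rest: each phase covers (pf-p0)/2 in time T/2. 0.5*a*(T/2)^2 = (pf-p0)/2 => a = 4*(pf-p0)/T^2
a = 4*(10.3-0.8)/8^2 = 0.5938
t = 2 is in the acceleration phase (t <= T/2).
p = p0 + 0.5*a*t^2 = 0.8 + 0.5*0.5938*2^2
= 1.9875


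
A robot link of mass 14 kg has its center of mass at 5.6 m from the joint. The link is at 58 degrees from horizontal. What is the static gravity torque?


tau = m*g*L*cos(angle)
= 14 * 9.81 * 5.6 * cos(58 deg)
= 14 * 9.81 * 5.6 * 0.5299
= 407.563 Nm


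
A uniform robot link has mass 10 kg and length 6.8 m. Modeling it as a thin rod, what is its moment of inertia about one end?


I = (1/3) * m * L^2
= (1/3) * 10 * 6.8^2
= 0.333333 * 10 * 46.24
= 154.1333 kg*m^2


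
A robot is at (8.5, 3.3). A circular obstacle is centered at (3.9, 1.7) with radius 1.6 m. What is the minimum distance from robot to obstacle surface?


center_dist = sqrt((8.5-3.9)^2 + (3.3-1.7)^2)
= sqrt(21.16 + 2.56)
= 4.8703
min_dist = center_dist - radius = 4.8703 - 1.6 = 3.2703 m


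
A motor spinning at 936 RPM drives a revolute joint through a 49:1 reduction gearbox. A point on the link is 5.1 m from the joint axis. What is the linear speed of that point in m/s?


omega_motor = 936 * 2*pi/60 = 98.0177 rad/s
omega_joint = omega_motor / 49 = 2.0004 rad/s
v = omega_joint * r = 2.0004 * 5.1
= 10.2018 m/s


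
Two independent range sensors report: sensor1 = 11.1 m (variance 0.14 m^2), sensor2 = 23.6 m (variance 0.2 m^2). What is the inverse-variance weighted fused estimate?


w1 = (1/var1) / (1/var1 + 1/var2)
   = 7.1429 / (7.1429 + 5.0) = 0.5882
w2 = 1 - w1 = 0.4118
fused = w1*s1 + w2*s2 = 6.5294 + 9.7176
= 16.2471 m


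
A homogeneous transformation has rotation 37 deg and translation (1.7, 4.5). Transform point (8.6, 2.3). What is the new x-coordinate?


x' = cos(theta)*px - sin(theta)*py + tx
= 0.7986*8.6 - 0.6018*2.3 + 1.7
= 7.1841


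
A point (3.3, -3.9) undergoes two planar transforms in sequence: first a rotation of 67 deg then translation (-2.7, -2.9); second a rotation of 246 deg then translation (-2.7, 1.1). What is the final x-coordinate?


After transform 1:
x1 = cos(67)*3.3 - sin(67)*-3.9 + -2.7 = 2.1794
y1 = sin(67)*3.3 + cos(67)*-3.9 + -2.9 = -1.3862
After transform 2:
x2 = cos(246)*2.1794 - sin(246)*-1.3862 + -2.7
= -4.8528


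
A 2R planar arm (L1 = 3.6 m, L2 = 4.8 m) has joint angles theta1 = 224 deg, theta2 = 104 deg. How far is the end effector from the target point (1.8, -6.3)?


End effector via forward kinematics:
x = L1*cos(t1) + L2*cos(t1+t2) = 1.481
y = L1*sin(t1) + L2*sin(t1+t2) = -5.0444
Distance to target:
d = sqrt((1.8 - 1.481)^2 + (-6.3 - -5.0444)^2)
= sqrt(0.1018 + 1.5766)
= 1.2955 m


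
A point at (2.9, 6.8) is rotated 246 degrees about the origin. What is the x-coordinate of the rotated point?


x' = x*cos(theta) - y*sin(theta)
cos(246 deg) = -0.4067, sin(246 deg) = -0.9135
x' = 2.9 * -0.4067 - 6.8 * -0.9135
= -1.1795 - -6.2121
= 5.0326


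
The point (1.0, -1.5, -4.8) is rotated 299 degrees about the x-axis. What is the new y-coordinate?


Rotation about x-axis: y' = y*cos(theta) - z*sin(theta)
= -1.5 * 0.4848 - -4.8 * -0.8746
= -4.9254


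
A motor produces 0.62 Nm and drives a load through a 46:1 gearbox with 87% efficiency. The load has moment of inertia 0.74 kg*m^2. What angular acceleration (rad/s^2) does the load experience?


tau_out = tau_motor * N * eta
= 0.62 * 46 * 0.87 = 24.8124 Nm
alpha = tau_out / I = 24.8124 / 0.74
= 33.5303 rad/s^2


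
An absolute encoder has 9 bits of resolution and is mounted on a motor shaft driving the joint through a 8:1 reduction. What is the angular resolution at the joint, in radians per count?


counts = 2^9 = 512
effective counts at joint = 512 * 8 = 4096
resolution = 2*pi / 4096
= 0.0015 rad/count


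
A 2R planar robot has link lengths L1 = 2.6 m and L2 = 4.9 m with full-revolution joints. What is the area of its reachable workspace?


r_max = L1 + L2 = 7.5 m
r_min = |L1 - L2| = 2.3 m
Area = pi*(r_max^2 - r_min^2)
= pi*(56.25 - 5.29)
= pi * 50.96
= 160.0956 m^2


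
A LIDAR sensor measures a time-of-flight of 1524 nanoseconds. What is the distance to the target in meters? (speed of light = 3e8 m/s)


tof = 1524 ns = 1.524e-06 s
dist = c * tof / 2
= 3e8 * 1.524e-06 / 2
= 228.6 m


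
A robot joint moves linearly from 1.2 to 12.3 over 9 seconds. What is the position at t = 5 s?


s = t/T = 5/9 = 0.5556
p(t) = p0 + (pf-p0)*s
= 1.2 + (12.3 - 1.2) * 0.5556
= 7.3667


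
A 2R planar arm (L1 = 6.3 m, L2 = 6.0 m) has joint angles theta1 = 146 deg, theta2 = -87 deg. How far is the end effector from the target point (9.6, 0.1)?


End effector via forward kinematics:
x = L1*cos(t1) + L2*cos(t1+t2) = -2.1327
y = L1*sin(t1) + L2*sin(t1+t2) = 8.6659
Distance to target:
d = sqrt((9.6 - -2.1327)^2 + (0.1 - 8.6659)^2)
= sqrt(137.6564 + 73.375)
= 14.5269 m


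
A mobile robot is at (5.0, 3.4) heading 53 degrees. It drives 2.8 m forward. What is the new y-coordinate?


y_new = y0 + d*sin(theta)
= 3.4 + 2.8*sin(53)
= 3.4 + 2.2362
= 5.6362


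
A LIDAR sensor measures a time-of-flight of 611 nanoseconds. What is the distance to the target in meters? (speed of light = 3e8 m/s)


tof = 611 ns = 6.11e-07 s
dist = c * tof / 2
= 3e8 * 6.11e-07 / 2
= 91.65 m


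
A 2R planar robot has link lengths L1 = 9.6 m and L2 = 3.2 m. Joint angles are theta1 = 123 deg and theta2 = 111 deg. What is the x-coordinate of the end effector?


Convert angles to radians: theta1 = 2.1468, theta2 = 1.9373
x = L1*cos(theta1) + L2*cos(theta1+theta2)
x = -5.2285 + -1.8809
x = -7.1094


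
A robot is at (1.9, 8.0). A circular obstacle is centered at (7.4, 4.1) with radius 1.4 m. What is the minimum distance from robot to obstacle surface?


center_dist = sqrt((1.9-7.4)^2 + (8.0-4.1)^2)
= sqrt(30.25 + 15.21)
= 6.7424
min_dist = center_dist - radius = 6.7424 - 1.4 = 5.3424 m


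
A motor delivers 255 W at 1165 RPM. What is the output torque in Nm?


omega = 1165 * 2*pi/60 = 121.9985 rad/s
tau = P / omega = 255 / 121.9985
= 2.0902 Nm


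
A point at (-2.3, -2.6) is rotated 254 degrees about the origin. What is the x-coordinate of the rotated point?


x' = x*cos(theta) - y*sin(theta)
cos(254 deg) = -0.2756, sin(254 deg) = -0.9613
x' = -2.3 * -0.2756 - -2.6 * -0.9613
= 0.634 - 2.4993
= -1.8653


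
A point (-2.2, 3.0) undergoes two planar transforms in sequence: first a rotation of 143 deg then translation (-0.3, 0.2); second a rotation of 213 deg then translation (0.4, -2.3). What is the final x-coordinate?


After transform 1:
x1 = cos(143)*-2.2 - sin(143)*3.0 + -0.3 = -0.3484
y1 = sin(143)*-2.2 + cos(143)*3.0 + 0.2 = -3.5199
After transform 2:
x2 = cos(213)*-0.3484 - sin(213)*-3.5199 + 0.4
= -1.2248


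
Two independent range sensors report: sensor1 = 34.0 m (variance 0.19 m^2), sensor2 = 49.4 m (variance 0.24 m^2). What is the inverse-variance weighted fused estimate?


w1 = (1/var1) / (1/var1 + 1/var2)
   = 5.2632 / (5.2632 + 4.1667) = 0.5581
w2 = 1 - w1 = 0.4419
fused = w1*s1 + w2*s2 = 18.9767 + 21.8279
= 40.8047 m


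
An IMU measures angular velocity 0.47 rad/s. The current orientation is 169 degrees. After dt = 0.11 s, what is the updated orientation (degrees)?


delta_theta = w * dt = 0.47 * 0.11 = 0.0517 rad
= 2.9622 deg
theta_new = 169 + 2.9622 = 171.9622 deg


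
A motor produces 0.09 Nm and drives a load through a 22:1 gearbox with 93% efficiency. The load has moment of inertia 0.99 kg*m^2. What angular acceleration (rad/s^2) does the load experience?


tau_out = tau_motor * N * eta
= 0.09 * 22 * 0.93 = 1.8414 Nm
alpha = tau_out / I = 1.8414 / 0.99
= 1.86 rad/s^2


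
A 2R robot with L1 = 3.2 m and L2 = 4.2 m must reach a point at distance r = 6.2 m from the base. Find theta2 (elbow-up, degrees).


cos(theta2) = (r^2 - L1^2 - L2^2) / (2*L1*L2)
cos(theta2) = (38.44 - 10.24 - 17.64) / 26.88
cos(theta2) = 0.392857
theta2 = 66.8676 degrees


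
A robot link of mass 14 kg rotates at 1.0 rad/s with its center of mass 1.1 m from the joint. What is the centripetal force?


F = m * omega^2 * r
= 14 * 1.0^2 * 1.1
= 14 * 1.0 * 1.1
= 15.4 N


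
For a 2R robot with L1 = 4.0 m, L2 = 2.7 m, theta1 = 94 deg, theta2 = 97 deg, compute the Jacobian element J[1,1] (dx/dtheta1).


J[1,1] = -L1*sin(t1) - L2*sin(t1+t2)
= -4.0*sin(94) - 2.7*sin(191)
= -3.4751


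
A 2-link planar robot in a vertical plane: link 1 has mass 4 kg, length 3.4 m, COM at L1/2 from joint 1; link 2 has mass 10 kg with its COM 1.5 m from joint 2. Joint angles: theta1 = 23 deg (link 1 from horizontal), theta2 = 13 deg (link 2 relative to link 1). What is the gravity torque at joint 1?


Horizontal distance from joint 1 to link-1 COM:
  x_c1 = (L1/2)*cos(t1) = 1.7 * 0.9205 = 1.5649 m
Horizontal distance from joint 1 to link-2 COM:
  x_c2 = L1*cos(t1) + Lc2*cos(t1+t2)
       = 3.4*0.9205 + 1.5*0.809 = 4.3432 m
tau1 = m1*g*x_c1 + m2*g*x_c2
     = 4*9.81*1.5649 + 10*9.81*4.3432
     = 61.405 + 426.072
     = 487.4771 Nm


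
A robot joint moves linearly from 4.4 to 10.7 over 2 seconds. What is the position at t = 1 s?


s = t/T = 1/2 = 0.5
p(t) = p0 + (pf-p0)*s
= 4.4 + (10.7 - 4.4) * 0.5
= 7.55


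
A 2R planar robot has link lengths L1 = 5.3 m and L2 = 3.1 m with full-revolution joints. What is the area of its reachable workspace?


r_max = L1 + L2 = 8.4 m
r_min = |L1 - L2| = 2.2 m
Area = pi*(r_max^2 - r_min^2)
= pi*(70.56 - 4.84)
= pi * 65.72
= 206.4655 m^2


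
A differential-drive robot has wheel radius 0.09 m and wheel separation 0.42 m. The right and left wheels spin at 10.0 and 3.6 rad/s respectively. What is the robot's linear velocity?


vR = r*wR = 0.09*10.0 = 0.9 m/s
vL = r*wL = 0.09*3.6 = 0.324 m/s
v = (vR+vL)/2 = 0.612 m/s
omega = (vR-vL)/L = 1.3714 rad/s
linear velocity = 0.612 m/s


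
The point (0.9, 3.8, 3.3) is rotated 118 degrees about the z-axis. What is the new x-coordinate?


Rotation about z-axis: x' = x*cos(theta) - y*sin(theta)
= 0.9 * -0.4695 - 3.8 * 0.8829
= -3.7777


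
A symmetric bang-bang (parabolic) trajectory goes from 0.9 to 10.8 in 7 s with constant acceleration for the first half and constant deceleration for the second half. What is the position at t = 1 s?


Symmetric rest-to-rest: each phase covers (pf-p0)/2 in time T/2. 0.5*a*(T/2)^2 = (pf-p0)/2 => a = 4*(pf-p0)/T^2
a = 4*(10.8-0.9)/7^2 = 0.8082
t = 1 is in the acceleration phase (t <= T/2).
p = p0 + 0.5*a*t^2 = 0.9 + 0.5*0.8082*1^2
= 1.3041


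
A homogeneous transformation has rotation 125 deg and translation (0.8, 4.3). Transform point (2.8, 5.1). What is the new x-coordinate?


x' = cos(theta)*px - sin(theta)*py + tx
= -0.5736*2.8 - 0.8192*5.1 + 0.8
= -4.9837


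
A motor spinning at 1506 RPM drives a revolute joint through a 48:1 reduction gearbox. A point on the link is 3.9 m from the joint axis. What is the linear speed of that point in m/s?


omega_motor = 1506 * 2*pi/60 = 157.708 rad/s
omega_joint = omega_motor / 48 = 3.2856 rad/s
v = omega_joint * r = 3.2856 * 3.9
= 12.8138 m/s


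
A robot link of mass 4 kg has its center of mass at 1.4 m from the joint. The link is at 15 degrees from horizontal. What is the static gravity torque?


tau = m*g*L*cos(angle)
= 4 * 9.81 * 1.4 * cos(15 deg)
= 4 * 9.81 * 1.4 * 0.9659
= 53.0641 Nm


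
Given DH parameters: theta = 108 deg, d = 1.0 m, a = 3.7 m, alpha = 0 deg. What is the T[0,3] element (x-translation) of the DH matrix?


T[0,3] = a * cos(theta)
= 3.7 * cos(108 deg)
= 3.7 * -0.309
= -1.1434


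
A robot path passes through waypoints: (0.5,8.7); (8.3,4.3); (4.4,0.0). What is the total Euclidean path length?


Segment lengths:
  seg1 = sqrt((7.8)^2 + (-4.4)^2) = 8.9554
  seg2 = sqrt((-3.9)^2 + (-4.3)^2) = 5.8052
Total = 14.7606


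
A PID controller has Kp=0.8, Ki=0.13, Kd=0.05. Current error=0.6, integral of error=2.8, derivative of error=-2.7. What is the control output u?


u = Kp*e + Ki*int(e) + Kd*de/dt
= 0.8*0.6 + 0.13*2.8 + 0.05*(-2.7)
= 0.48 + 0.364 + -0.135
= 0.709


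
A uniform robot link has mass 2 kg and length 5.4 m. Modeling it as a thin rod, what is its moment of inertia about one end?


I = (1/3) * m * L^2
= (1/3) * 2 * 5.4^2
= 0.333333 * 2 * 29.16
= 19.44 kg*m^2


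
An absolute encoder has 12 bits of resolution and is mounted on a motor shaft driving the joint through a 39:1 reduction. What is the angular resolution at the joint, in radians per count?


counts = 2^12 = 4096
effective counts at joint = 4096 * 39 = 159744
resolution = 2*pi / 159744
= 3.9333e-05 rad/count


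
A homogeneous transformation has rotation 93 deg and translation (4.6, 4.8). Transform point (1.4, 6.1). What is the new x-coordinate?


x' = cos(theta)*px - sin(theta)*py + tx
= -0.0523*1.4 - 0.9986*6.1 + 4.6
= -1.5649


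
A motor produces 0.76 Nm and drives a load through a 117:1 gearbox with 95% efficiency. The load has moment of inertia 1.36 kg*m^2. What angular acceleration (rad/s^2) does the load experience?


tau_out = tau_motor * N * eta
= 0.76 * 117 * 0.95 = 84.474 Nm
alpha = tau_out / I = 84.474 / 1.36
= 62.1132 rad/s^2


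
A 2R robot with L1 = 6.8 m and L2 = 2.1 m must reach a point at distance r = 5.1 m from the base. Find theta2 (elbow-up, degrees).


cos(theta2) = (r^2 - L1^2 - L2^2) / (2*L1*L2)
cos(theta2) = (26.01 - 46.24 - 4.41) / 28.56
cos(theta2) = -0.862745
theta2 = 149.6262 degrees


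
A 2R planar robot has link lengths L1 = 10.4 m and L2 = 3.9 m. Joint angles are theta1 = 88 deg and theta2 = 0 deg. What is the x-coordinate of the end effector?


Convert angles to radians: theta1 = 1.5359, theta2 = 0.0
x = L1*cos(theta1) + L2*cos(theta1+theta2)
x = 0.363 + 0.1361
x = 0.4991


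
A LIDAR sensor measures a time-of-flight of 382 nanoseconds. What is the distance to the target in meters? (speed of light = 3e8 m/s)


tof = 382 ns = 3.82e-07 s
dist = c * tof / 2
= 3e8 * 3.82e-07 / 2
= 57.3 m


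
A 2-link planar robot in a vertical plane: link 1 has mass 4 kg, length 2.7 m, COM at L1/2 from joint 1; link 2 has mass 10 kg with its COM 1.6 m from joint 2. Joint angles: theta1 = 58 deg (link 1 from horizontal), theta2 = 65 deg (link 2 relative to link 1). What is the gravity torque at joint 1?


Horizontal distance from joint 1 to link-1 COM:
  x_c1 = (L1/2)*cos(t1) = 1.35 * 0.5299 = 0.7154 m
Horizontal distance from joint 1 to link-2 COM:
  x_c2 = L1*cos(t1) + Lc2*cos(t1+t2)
       = 2.7*0.5299 + 1.6*-0.5446 = 0.5594 m
tau1 = m1*g*x_c1 + m2*g*x_c2
     = 4*9.81*0.7154 + 10*9.81*0.5594
     = 28.0719 + 54.8732
     = 82.9451 Nm


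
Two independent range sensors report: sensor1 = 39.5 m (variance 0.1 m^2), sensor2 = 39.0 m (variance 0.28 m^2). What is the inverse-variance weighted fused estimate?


w1 = (1/var1) / (1/var1 + 1/var2)
   = 10.0 / (10.0 + 3.5714) = 0.7368
w2 = 1 - w1 = 0.2632
fused = w1*s1 + w2*s2 = 29.1053 + 10.2632
= 39.3684 m


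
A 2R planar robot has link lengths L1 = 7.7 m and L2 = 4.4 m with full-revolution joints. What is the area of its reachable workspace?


r_max = L1 + L2 = 12.1 m
r_min = |L1 - L2| = 3.3 m
Area = pi*(r_max^2 - r_min^2)
= pi*(146.41 - 10.89)
= pi * 135.52
= 425.7486 m^2


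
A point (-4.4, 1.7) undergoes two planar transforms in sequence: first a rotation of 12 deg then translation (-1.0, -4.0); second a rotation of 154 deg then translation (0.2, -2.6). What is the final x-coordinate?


After transform 1:
x1 = cos(12)*-4.4 - sin(12)*1.7 + -1.0 = -5.6573
y1 = sin(12)*-4.4 + cos(12)*1.7 + -4.0 = -3.252
After transform 2:
x2 = cos(154)*-5.6573 - sin(154)*-3.252 + 0.2
= 6.7103


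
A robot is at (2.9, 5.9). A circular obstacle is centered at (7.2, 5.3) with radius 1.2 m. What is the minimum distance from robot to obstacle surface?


center_dist = sqrt((2.9-7.2)^2 + (5.9-5.3)^2)
= sqrt(18.49 + 0.36)
= 4.3417
min_dist = center_dist - radius = 4.3417 - 1.2 = 3.1417 m


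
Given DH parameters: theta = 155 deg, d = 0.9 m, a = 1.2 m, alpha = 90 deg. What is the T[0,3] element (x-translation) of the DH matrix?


T[0,3] = a * cos(theta)
= 1.2 * cos(155 deg)
= 1.2 * -0.9063
= -1.0876


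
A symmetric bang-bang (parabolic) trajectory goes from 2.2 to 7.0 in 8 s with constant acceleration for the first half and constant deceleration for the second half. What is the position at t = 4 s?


Symmetric rest-to-rest: each phase covers (pf-p0)/2 in time T/2. 0.5*a*(T/2)^2 = (pf-p0)/2 => a = 4*(pf-p0)/T^2
a = 4*(7.0-2.2)/8^2 = 0.3
t = 4 is in the acceleration phase (t <= T/2).
p = p0 + 0.5*a*t^2 = 2.2 + 0.5*0.3*4^2
= 4.6


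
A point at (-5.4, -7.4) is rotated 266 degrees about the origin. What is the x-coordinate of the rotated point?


x' = x*cos(theta) - y*sin(theta)
cos(266 deg) = -0.0698, sin(266 deg) = -0.9976
x' = -5.4 * -0.0698 - -7.4 * -0.9976
= 0.3767 - 7.382
= -7.0053


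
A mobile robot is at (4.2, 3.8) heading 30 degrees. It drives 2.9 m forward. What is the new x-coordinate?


x_new = x0 + d*cos(theta)
= 4.2 + 2.9*cos(30)
= 4.2 + 2.5115
= 6.7115


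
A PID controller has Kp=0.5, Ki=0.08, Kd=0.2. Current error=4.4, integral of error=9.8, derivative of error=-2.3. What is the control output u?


u = Kp*e + Ki*int(e) + Kd*de/dt
= 0.5*4.4 + 0.08*9.8 + 0.2*(-2.3)
= 2.2 + 0.784 + -0.46
= 2.524


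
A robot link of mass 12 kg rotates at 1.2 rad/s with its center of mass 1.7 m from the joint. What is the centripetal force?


F = m * omega^2 * r
= 12 * 1.2^2 * 1.7
= 12 * 1.44 * 1.7
= 29.376 N
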